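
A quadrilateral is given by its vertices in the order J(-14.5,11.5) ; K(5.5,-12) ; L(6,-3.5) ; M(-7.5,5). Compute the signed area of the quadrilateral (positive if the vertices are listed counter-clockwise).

76.75

Apply the shoelace formula: 2A = Σ (x_i·y_{i+1} − x_{i+1}·y_i), indices taken mod 4.
Cross-terms: 110.75, 52.75, 3.75, -13.75  ⇒  Σ = 153.5
Signed area = Σ/2 = 76.75 (positive ⇒ counter-clockwise traversal).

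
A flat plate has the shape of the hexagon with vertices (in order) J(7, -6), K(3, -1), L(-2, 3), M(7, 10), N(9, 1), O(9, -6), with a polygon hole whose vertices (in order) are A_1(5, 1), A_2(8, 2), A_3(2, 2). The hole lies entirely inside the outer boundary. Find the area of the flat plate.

87.5

Outer boundary:
J→K: (7)(-1) − (3)(-6) = 11
K→L: (3)(3) − (-2)(-1) = 7
L→M: (-2)(10) − (7)(3) = -41
M→N: (7)(1) − (9)(10) = -83
N→O: (9)(-6) − (9)(1) = -63
O→J: (9)(-6) − (7)(-6) = -12
Σ = -181
Area = |Σ|/2 = 90.5.
Hole:
Σ = (2) + (12) + (-8) = 6
Area = |Σ|/2 = 3.
Net area = 90.5 − 3 = 87.5.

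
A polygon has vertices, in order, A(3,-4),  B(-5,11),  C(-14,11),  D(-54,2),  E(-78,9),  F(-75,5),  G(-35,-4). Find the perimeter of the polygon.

|AB| = √((-8)² + (15)²) = √289 = 17
|BC| = √((-9)² + (0)²) = √81 = 9
|CD| = √((-40)² + (-9)²) = √1681 = 41
|DE| = √((-24)² + (7)²) = √625 = 25
|EF| = √((3)² + (-4)²) = √25 = 5
|FG| = √((40)² + (-9)²) = √1681 = 41
|GA| = √((38)² + (0)²) = √1444 = 38
Perimeter = 17 + 9 + 41 + 25 + 5 + 41 + 38 = 176.

176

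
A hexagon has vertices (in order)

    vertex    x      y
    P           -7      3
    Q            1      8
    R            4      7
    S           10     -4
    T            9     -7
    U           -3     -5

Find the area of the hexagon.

157

Apply the surveyor's formula: 2A = Σ (x_i·y_{i+1} − x_{i+1}·y_i), indices taken mod 6.
Cross-terms: -59, -25, -86, -34, -66, -44  ⇒  Σ = -314
Area = |Σ|/2 = 157.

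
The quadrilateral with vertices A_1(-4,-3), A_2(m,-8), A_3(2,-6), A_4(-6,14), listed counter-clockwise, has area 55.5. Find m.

Write out the shoelace sum; only the two edges meeting at A_2 involve m:
2·Area = [((-4)·(-8) − m·(-3)) + (m·(-6) − 2·(-8))] + 66
       = -3·m + 114 = 111
⇒ m = 1.

1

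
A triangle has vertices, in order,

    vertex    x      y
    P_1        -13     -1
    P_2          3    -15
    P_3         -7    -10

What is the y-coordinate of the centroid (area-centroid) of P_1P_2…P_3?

Apply the shoelace (surveyor's) formula. First the cross-terms c_i = x_i·y_{i+1} − x_{i+1}·y_i:
  198, -135, -123  ⇒  2A = -60, A = -30.
Then Σ (y_i + y_{i+1})·c_i = 1560, so ȳ = 1560 / (6·(-30)) = -26/3.

-26/3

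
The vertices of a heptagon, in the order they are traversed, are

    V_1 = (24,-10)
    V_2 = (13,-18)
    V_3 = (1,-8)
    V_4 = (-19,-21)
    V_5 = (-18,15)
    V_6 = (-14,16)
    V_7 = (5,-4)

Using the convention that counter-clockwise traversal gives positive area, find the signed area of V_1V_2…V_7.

-640

Σ = (-302) + (-86) + (-173) + (-663) + (-78) + (-24) + (46) = -1280
Signed area = Σ/2 = -640 (negative ⇒ clockwise traversal).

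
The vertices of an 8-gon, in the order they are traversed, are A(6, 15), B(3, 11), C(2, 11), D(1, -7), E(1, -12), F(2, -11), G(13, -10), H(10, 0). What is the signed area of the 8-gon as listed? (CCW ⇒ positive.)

Apply the shoelace (surveyor's) formula: 2A = Σ (x_i·y_{i+1} − x_{i+1}·y_i), indices taken mod 8.
Σ = (21) + (11) + (-25) + (-5) + (13) + (123) + (100) + (150) = 388
Signed area = Σ/2 = 194 (positive ⇒ counter-clockwise traversal).

194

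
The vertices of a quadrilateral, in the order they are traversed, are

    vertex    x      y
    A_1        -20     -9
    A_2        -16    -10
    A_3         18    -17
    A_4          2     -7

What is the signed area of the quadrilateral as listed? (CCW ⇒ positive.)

129

Apply the shoelace (surveyor's) formula: 2A = Σ (x_i·y_{i+1} − x_{i+1}·y_i), indices taken mod 4.
Σ = (56) + (452) + (-92) + (-158) = 258
Signed area = Σ/2 = 129 (positive ⇒ counter-clockwise traversal).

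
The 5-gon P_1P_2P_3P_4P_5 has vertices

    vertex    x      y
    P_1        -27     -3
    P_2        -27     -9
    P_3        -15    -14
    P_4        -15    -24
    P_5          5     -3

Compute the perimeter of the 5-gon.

90

|P_1P_2| = √((0)² + (-6)²) = √36 = 6
|P_2P_3| = √((12)² + (-5)²) = √169 = 13
|P_3P_4| = √((0)² + (-10)²) = √100 = 10
|P_4P_5| = √((20)² + (21)²) = √841 = 29
|P_5P_1| = √((-32)² + (0)²) = √1024 = 32
Perimeter = 6 + 13 + 10 + 29 + 32 = 90.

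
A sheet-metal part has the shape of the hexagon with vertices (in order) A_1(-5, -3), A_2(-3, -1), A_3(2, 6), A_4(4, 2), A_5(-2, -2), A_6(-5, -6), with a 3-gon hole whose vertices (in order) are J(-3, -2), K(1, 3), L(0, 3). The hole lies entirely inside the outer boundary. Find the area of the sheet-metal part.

26

Outer boundary:
Σ = (-4) + (-16) + (-20) + (-4) + (2) + (-15) = -57
Area = |Σ|/2 = 28.5.
Hole:
Apply the shoelace formula: 2A = Σ (x_i·y_{i+1} − x_{i+1}·y_i), indices taken mod 3.
Σ = (-7) + (3) + (9) = 5
Area = |Σ|/2 = 2.5.
Net area = 28.5 − 2.5 = 26.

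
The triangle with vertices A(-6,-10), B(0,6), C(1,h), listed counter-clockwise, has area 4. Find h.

The doubled signed area Σ (x_i y_{i+1} − x_{i+1} y_i) is linear in h.
With h=0 it equals -52; the coefficient of h is 6 (from the two edges through C).
So 6·h + -52 = 2·4 = 8 ⇒ h = 10.

10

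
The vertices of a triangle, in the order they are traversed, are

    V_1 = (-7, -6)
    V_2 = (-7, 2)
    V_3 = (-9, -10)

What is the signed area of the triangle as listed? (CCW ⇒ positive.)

Apply the shoelace (surveyor's) formula: 2A = Σ (x_i·y_{i+1} − x_{i+1}·y_i), indices taken mod 3.
V_1→V_2: (-7)(2) − (-7)(-6) = -56
V_2→V_3: (-7)(-10) − (-9)(2) = 88
V_3→V_1: (-9)(-6) − (-7)(-10) = -16
Σ = 16
Signed area = Σ/2 = 8 (positive ⇒ counter-clockwise traversal).

8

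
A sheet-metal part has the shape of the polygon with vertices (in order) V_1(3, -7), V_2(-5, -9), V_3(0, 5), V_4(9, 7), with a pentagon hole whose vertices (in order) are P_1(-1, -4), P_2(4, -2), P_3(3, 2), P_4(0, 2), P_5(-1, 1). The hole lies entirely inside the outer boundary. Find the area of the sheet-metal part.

Outer boundary:
Σ = (-62) + (-25) + (-45) + (-84) = -216
Area = |Σ|/2 = 108.
Hole:
Apply Gauss's area formula: 2A = Σ (x_i·y_{i+1} − x_{i+1}·y_i), indices taken mod 5.
Σ = (18) + (14) + (6) + (2) + (5) = 45
Area = |Σ|/2 = 22.5.
Net area = 108 − 22.5 = 85.5.

85.5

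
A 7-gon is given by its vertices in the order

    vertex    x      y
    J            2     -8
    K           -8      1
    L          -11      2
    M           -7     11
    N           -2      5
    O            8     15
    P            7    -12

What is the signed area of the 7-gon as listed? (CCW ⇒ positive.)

-245

J→K: (2)(1) − (-8)(-8) = -62
K→L: (-8)(2) − (-11)(1) = -5
L→M: (-11)(11) − (-7)(2) = -107
M→N: (-7)(5) − (-2)(11) = -13
N→O: (-2)(15) − (8)(5) = -70
O→P: (8)(-12) − (7)(15) = -201
P→J: (7)(-8) − (2)(-12) = -32
Σ = -490
Signed area = Σ/2 = -245 (negative ⇒ clockwise traversal).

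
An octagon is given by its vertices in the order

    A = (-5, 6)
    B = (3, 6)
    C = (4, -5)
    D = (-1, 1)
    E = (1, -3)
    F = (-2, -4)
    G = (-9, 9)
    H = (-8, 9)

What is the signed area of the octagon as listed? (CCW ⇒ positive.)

Apply the shoelace (surveyor's) formula: 2A = Σ (x_i·y_{i+1} − x_{i+1}·y_i), indices taken mod 8.
A→B: (-5)(6) − (3)(6) = -48
B→C: (3)(-5) − (4)(6) = -39
C→D: (4)(1) − (-1)(-5) = -1
D→E: (-1)(-3) − (1)(1) = 2
E→F: (1)(-4) − (-2)(-3) = -10
F→G: (-2)(9) − (-9)(-4) = -54
G→H: (-9)(9) − (-8)(9) = -9
H→A: (-8)(6) − (-5)(9) = -3
Σ = -162
Signed area = Σ/2 = -81 (negative ⇒ clockwise traversal).

-81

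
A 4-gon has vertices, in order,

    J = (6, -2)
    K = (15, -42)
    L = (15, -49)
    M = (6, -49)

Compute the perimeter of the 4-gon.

104

|JK| = √((9)² + (-40)²) = √1681 = 41
|KL| = √((0)² + (-7)²) = √49 = 7
|LM| = √((-9)² + (0)²) = √81 = 9
|MJ| = √((0)² + (47)²) = √2209 = 47
Perimeter = 41 + 7 + 9 + 47 = 104.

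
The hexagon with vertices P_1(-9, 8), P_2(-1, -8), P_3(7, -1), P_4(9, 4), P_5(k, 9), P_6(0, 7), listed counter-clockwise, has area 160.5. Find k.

1

The doubled signed area Σ (x_i y_{i+1} − x_{i+1} y_i) is linear in k.
With k=0 it equals 318; the coefficient of k is 3 (from the two edges through P_5).
So 3·k + 318 = 2·160.5 = 321 ⇒ k = 1.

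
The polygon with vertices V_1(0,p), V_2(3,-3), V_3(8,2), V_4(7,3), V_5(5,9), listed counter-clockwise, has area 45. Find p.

The doubled signed area Σ (x_i y_{i+1} − x_{i+1} y_i) is linear in p.
With p=0 it equals 88; the coefficient of p is 2 (from the two edges through V_1).
So 2·p + 88 = 2·45 = 90 ⇒ p = 1.

1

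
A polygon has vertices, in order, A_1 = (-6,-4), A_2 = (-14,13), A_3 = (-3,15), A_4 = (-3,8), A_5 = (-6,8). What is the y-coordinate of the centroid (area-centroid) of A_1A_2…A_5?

1613/188

Apply the surveyor's formula. First the cross-terms c_i = x_i·y_{i+1} − x_{i+1}·y_i:
  -134, -171, 21, 24, 72  ⇒  2A = -188, A = -94.
Then Σ (y_i + y_{i+1})·c_i = -4839, so ȳ = -4839 / (6·(-94)) = 1613/188.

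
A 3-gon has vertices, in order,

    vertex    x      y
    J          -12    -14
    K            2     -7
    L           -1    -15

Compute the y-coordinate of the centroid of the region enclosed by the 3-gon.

Apply the shoelace (surveyor's) formula. First the cross-terms c_i = x_i·y_{i+1} − x_{i+1}·y_i:
  112, -37, -166  ⇒  2A = -91, A = -45.5.
Then Σ (y_i + y_{i+1})·c_i = 3276, so ȳ = 3276 / (6·(-45.5)) = -12.

-12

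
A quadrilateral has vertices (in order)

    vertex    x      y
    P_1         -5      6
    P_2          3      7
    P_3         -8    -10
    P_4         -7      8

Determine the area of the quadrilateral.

81.5

Apply the surveyor's formula: 2A = Σ (x_i·y_{i+1} − x_{i+1}·y_i), indices taken mod 4.
Cross-terms: -53, 26, -134, -2  ⇒  Σ = -163
Area = |Σ|/2 = 81.5.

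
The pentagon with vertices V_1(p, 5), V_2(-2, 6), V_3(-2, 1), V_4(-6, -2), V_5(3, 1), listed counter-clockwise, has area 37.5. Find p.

6

The doubled signed area Σ (x_i y_{i+1} − x_{i+1} y_i) is linear in p.
With p=0 it equals 45; the coefficient of p is 5 (from the two edges through V_1).
So 5·p + 45 = 2·37.5 = 75 ⇒ p = 6.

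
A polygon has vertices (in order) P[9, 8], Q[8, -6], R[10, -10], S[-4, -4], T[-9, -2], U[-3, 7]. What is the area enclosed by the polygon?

201

Apply the shoelace (surveyor's) formula: 2A = Σ (x_i·y_{i+1} − x_{i+1}·y_i), indices taken mod 6.
P→Q: (9)(-6) − (8)(8) = -118
Q→R: (8)(-10) − (10)(-6) = -20
R→S: (10)(-4) − (-4)(-10) = -80
S→T: (-4)(-2) − (-9)(-4) = -28
T→U: (-9)(7) − (-3)(-2) = -69
U→P: (-3)(8) − (9)(7) = -87
Σ = -402
Area = |Σ|/2 = 201.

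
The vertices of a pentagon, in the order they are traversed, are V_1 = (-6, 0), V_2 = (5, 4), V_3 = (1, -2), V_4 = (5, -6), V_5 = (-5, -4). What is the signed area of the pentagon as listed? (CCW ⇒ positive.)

-54

Apply the surveyor's formula: 2A = Σ (x_i·y_{i+1} − x_{i+1}·y_i), indices taken mod 5.
Σ = (-24) + (-14) + (4) + (-50) + (-24) = -108
Signed area = Σ/2 = -54 (negative ⇒ clockwise traversal).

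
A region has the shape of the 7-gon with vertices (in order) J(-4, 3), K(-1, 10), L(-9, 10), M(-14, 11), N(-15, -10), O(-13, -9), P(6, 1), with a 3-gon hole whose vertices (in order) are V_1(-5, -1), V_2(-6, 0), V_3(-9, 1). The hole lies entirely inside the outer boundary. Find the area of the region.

Outer boundary:
Σ = (-37) + (80) + (41) + (305) + (5) + (41) + (22) = 457
Area = |Σ|/2 = 228.5.
Hole:
Apply the surveyor's formula: 2A = Σ (x_i·y_{i+1} − x_{i+1}·y_i), indices taken mod 3.
Σ = (-6) + (-6) + (14) = 2
Area = |Σ|/2 = 1.
Net area = 228.5 − 1 = 227.5.

227.5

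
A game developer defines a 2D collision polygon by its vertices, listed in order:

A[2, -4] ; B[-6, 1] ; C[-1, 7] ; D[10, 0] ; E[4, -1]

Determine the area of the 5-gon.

78.5

Apply the shoelace (surveyor's) formula: 2A = Σ (x_i·y_{i+1} − x_{i+1}·y_i), indices taken mod 5.
Σ = (-22) + (-41) + (-70) + (-10) + (-14) = -157
Area = |Σ|/2 = 78.5.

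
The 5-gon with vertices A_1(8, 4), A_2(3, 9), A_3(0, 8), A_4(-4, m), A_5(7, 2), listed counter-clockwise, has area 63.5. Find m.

-1

The doubled signed area Σ (x_i y_{i+1} − x_{i+1} y_i) is linear in m.
With m=0 it equals 120; the coefficient of m is -7 (from the two edges through A_4).
So -7·m + 120 = 2·63.5 = 127 ⇒ m = -1.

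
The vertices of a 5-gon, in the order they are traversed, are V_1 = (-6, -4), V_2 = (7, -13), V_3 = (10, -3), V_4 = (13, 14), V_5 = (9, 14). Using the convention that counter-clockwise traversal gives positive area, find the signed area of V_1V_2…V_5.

Apply Gauss's area formula: 2A = Σ (x_i·y_{i+1} − x_{i+1}·y_i), indices taken mod 5.
Cross-terms: 106, 109, 179, 56, 48  ⇒  Σ = 498
Signed area = Σ/2 = 249 (positive ⇒ counter-clockwise traversal).

249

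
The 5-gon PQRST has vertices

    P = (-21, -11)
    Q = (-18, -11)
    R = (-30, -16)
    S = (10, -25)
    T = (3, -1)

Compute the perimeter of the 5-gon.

108

|PQ| = √((3)² + (0)²) = √9 = 3
|QR| = √((-12)² + (-5)²) = √169 = 13
|RS| = √((40)² + (-9)²) = √1681 = 41
|ST| = √((-7)² + (24)²) = √625 = 25
|TP| = √((-24)² + (-10)²) = √676 = 26
Perimeter = 3 + 13 + 41 + 25 + 26 = 108.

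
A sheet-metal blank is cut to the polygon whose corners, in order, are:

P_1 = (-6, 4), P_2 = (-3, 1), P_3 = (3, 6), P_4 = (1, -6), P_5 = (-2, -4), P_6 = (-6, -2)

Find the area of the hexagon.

55.5

Apply the surveyor's formula: 2A = Σ (x_i·y_{i+1} − x_{i+1}·y_i), indices taken mod 6.
P_1→P_2: (-6)(1) − (-3)(4) = 6
P_2→P_3: (-3)(6) − (3)(1) = -21
P_3→P_4: (3)(-6) − (1)(6) = -24
P_4→P_5: (1)(-4) − (-2)(-6) = -16
P_5→P_6: (-2)(-2) − (-6)(-4) = -20
P_6→P_1: (-6)(4) − (-6)(-2) = -36
Σ = -111
Area = |Σ|/2 = 55.5.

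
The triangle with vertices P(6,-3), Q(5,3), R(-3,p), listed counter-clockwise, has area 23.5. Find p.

4

The doubled signed area Σ (x_i y_{i+1} − x_{i+1} y_i) is linear in p.
With p=0 it equals 51; the coefficient of p is -1 (from the two edges through R).
So -1·p + 51 = 2·23.5 = 47 ⇒ p = 4.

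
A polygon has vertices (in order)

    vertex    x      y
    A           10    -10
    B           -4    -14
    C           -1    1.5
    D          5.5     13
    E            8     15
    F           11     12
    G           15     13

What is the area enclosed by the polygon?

Apply Gauss's area formula: 2A = Σ (x_i·y_{i+1} − x_{i+1}·y_i), indices taken mod 7.
A→B: (10)(-14) − (-4)(-10) = -180
B→C: (-4)(1.5) − (-1)(-14) = -20
C→D: (-1)(13) − (5.5)(1.5) = -21.25
D→E: (5.5)(15) − (8)(13) = -21.5
E→F: (8)(12) − (11)(15) = -69
F→G: (11)(13) − (15)(12) = -37
G→A: (15)(-10) − (10)(13) = -280
Σ = -628.75
Area = |Σ|/2 = 314.375.

314.375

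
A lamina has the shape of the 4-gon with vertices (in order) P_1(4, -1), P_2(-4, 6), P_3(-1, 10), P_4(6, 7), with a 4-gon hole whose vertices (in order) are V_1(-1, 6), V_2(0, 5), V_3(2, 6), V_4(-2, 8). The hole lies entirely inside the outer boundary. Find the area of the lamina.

53

Outer boundary:
P_1→P_2: (4)(6) − (-4)(-1) = 20
P_2→P_3: (-4)(10) − (-1)(6) = -34
P_3→P_4: (-1)(7) − (6)(10) = -67
P_4→P_1: (6)(-1) − (4)(7) = -34
Σ = -115
Area = |Σ|/2 = 57.5.
Hole:
Apply the shoelace formula: 2A = Σ (x_i·y_{i+1} − x_{i+1}·y_i), indices taken mod 4.
V_1→V_2: (-1)(5) − (0)(6) = -5
V_2→V_3: (0)(6) − (2)(5) = -10
V_3→V_4: (2)(8) − (-2)(6) = 28
V_4→V_1: (-2)(6) − (-1)(8) = -4
Σ = 9
Area = |Σ|/2 = 4.5.
Net area = 57.5 − 4.5 = 53.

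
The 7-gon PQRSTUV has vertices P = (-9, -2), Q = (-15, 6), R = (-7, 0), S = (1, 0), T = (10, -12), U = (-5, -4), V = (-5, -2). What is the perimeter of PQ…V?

|PQ| = √((-6)² + (8)²) = √100 = 10
|QR| = √((8)² + (-6)²) = √100 = 10
|RS| = √((8)² + (0)²) = √64 = 8
|ST| = √((9)² + (-12)²) = √225 = 15
|TU| = √((-15)² + (8)²) = √289 = 17
|UV| = √((0)² + (2)²) = √4 = 2
|VP| = √((-4)² + (0)²) = √16 = 4
Perimeter = 10 + 10 + 8 + 15 + 17 + 2 + 4 = 66.

66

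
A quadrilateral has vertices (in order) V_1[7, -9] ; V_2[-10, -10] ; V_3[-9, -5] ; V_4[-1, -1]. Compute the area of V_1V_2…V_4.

Apply Gauss's area formula: 2A = Σ (x_i·y_{i+1} − x_{i+1}·y_i), indices taken mod 4.
Σ = (-160) + (-40) + (4) + (16) = -180
Area = |Σ|/2 = 90.

90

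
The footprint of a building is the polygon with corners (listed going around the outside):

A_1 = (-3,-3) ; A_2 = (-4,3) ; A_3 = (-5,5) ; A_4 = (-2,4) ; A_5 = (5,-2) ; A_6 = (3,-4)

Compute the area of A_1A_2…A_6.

43.5

A_1→A_2: (-3)(3) − (-4)(-3) = -21
A_2→A_3: (-4)(5) − (-5)(3) = -5
A_3→A_4: (-5)(4) − (-2)(5) = -10
A_4→A_5: (-2)(-2) − (5)(4) = -16
A_5→A_6: (5)(-4) − (3)(-2) = -14
A_6→A_1: (3)(-3) − (-3)(-4) = -21
Σ = -87
Area = |Σ|/2 = 43.5.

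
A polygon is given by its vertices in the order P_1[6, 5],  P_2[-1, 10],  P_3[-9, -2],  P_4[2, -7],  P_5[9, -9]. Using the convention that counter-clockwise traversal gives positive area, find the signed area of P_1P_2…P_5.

184

Apply Gauss's area formula: 2A = Σ (x_i·y_{i+1} − x_{i+1}·y_i), indices taken mod 5.
P_1→P_2: (6)(10) − (-1)(5) = 65
P_2→P_3: (-1)(-2) − (-9)(10) = 92
P_3→P_4: (-9)(-7) − (2)(-2) = 67
P_4→P_5: (2)(-9) − (9)(-7) = 45
P_5→P_1: (9)(5) − (6)(-9) = 99
Σ = 368
Signed area = Σ/2 = 184 (positive ⇒ counter-clockwise traversal).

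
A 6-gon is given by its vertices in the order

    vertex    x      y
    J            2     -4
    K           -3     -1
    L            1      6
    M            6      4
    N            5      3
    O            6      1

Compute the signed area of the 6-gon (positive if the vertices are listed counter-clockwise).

Σ = (-14) + (-17) + (-32) + (-2) + (-13) + (-26) = -104
Signed area = Σ/2 = -52 (negative ⇒ clockwise traversal).

-52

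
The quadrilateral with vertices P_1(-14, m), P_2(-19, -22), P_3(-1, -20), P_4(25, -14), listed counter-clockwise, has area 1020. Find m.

Write out the shoelace sum; only the two edges meeting at P_1 involve m:
2·Area = [(25·m − (-14)·(-14)) + ((-14)·(-22) − (-19)·m)] + 872
       = 44·m + 984 = 2040
⇒ m = 24.

24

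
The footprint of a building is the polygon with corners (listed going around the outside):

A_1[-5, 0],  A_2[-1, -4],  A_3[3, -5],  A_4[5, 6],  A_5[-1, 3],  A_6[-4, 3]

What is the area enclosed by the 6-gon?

62.5

Σ = (20) + (17) + (43) + (21) + (9) + (15) = 125
Area = |Σ|/2 = 62.5.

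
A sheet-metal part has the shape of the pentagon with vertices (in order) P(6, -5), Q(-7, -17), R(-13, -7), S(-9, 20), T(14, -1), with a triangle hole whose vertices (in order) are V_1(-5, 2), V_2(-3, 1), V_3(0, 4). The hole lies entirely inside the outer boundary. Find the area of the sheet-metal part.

Outer boundary:
Apply the surveyor's formula: 2A = Σ (x_i·y_{i+1} − x_{i+1}·y_i), indices taken mod 5.
P→Q: (6)(-17) − (-7)(-5) = -137
Q→R: (-7)(-7) − (-13)(-17) = -172
R→S: (-13)(20) − (-9)(-7) = -323
S→T: (-9)(-1) − (14)(20) = -271
T→P: (14)(-5) − (6)(-1) = -64
Σ = -967
Area = |Σ|/2 = 483.5.
Hole:
Apply the shoelace (surveyor's) formula: 2A = Σ (x_i·y_{i+1} − x_{i+1}·y_i), indices taken mod 3.
Σ = (1) + (-12) + (20) = 9
Area = |Σ|/2 = 4.5.
Net area = 483.5 − 4.5 = 479.

479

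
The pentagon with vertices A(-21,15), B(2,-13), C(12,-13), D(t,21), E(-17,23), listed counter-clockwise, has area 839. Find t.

13

Write out the shoelace sum; only the two edges meeting at D involve t:
2·Area = [(12·21 − t·(-13)) + (t·23 − (-17)·21)] + 601
       = 36·t + 1210 = 1678
⇒ t = 13.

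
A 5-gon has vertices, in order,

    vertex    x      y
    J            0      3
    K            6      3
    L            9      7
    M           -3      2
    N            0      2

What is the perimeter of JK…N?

|JK| = √((6)² + (0)²) = √36 = 6
|KL| = √((3)² + (4)²) = √25 = 5
|LM| = √((-12)² + (-5)²) = √169 = 13
|MN| = √((3)² + (0)²) = √9 = 3
|NJ| = √((0)² + (1)²) = √1 = 1
Perimeter = 6 + 5 + 13 + 3 + 1 = 28.

28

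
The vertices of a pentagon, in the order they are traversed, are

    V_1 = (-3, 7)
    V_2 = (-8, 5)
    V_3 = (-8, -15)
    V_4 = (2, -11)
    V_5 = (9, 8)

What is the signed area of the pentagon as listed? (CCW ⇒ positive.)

260.5

Apply the shoelace (surveyor's) formula: 2A = Σ (x_i·y_{i+1} − x_{i+1}·y_i), indices taken mod 5.
Cross-terms: 41, 160, 118, 115, 87  ⇒  Σ = 521
Signed area = Σ/2 = 260.5 (positive ⇒ counter-clockwise traversal).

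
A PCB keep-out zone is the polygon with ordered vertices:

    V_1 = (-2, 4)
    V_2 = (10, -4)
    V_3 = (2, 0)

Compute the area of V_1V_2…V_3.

Apply the shoelace formula: 2A = Σ (x_i·y_{i+1} − x_{i+1}·y_i), indices taken mod 3.
Σ = (-32) + (8) + (8) = -16
Area = |Σ|/2 = 8.

8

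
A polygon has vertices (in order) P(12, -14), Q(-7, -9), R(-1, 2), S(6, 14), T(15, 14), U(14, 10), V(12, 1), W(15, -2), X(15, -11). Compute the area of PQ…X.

Σ = (-206) + (-23) + (-26) + (-126) + (-46) + (-106) + (-39) + (-135) + (-78) = -785
Area = |Σ|/2 = 392.5.

392.5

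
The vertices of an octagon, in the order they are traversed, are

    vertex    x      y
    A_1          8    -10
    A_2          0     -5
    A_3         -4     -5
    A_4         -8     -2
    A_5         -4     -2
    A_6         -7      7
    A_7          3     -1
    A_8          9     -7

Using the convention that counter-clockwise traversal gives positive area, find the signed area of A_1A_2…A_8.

Cross-terms: -40, -20, -32, 8, -42, -14, -12, -34  ⇒  Σ = -186
Signed area = Σ/2 = -93 (negative ⇒ clockwise traversal).

-93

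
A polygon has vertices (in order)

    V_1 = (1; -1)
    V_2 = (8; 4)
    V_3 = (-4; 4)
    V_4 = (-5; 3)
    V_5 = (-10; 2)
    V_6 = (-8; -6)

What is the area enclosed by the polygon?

89

Apply the shoelace (surveyor's) formula: 2A = Σ (x_i·y_{i+1} − x_{i+1}·y_i), indices taken mod 6.
Cross-terms: 12, 48, 8, 20, 76, 14  ⇒  Σ = 178
Area = |Σ|/2 = 89.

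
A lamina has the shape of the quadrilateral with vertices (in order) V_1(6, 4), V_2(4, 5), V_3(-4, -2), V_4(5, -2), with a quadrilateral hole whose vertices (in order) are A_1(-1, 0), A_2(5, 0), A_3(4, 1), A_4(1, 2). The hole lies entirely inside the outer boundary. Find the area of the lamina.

31

Outer boundary:
Apply the shoelace formula: 2A = Σ (x_i·y_{i+1} − x_{i+1}·y_i), indices taken mod 4.
Cross-terms: 14, 12, 18, 32  ⇒  Σ = 76
Area = |Σ|/2 = 38.
Hole:
Apply the shoelace (surveyor's) formula: 2A = Σ (x_i·y_{i+1} − x_{i+1}·y_i), indices taken mod 4.
Σ = (0) + (5) + (7) + (2) = 14
Area = |Σ|/2 = 7.
Net area = 38 − 7 = 31.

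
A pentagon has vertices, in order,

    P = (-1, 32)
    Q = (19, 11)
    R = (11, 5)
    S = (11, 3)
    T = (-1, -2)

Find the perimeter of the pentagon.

|PQ| = √((20)² + (-21)²) = √841 = 29
|QR| = √((-8)² + (-6)²) = √100 = 10
|RS| = √((0)² + (-2)²) = √4 = 2
|ST| = √((-12)² + (-5)²) = √169 = 13
|TP| = √((0)² + (34)²) = √1156 = 34
Perimeter = 29 + 10 + 2 + 13 + 34 = 88.

88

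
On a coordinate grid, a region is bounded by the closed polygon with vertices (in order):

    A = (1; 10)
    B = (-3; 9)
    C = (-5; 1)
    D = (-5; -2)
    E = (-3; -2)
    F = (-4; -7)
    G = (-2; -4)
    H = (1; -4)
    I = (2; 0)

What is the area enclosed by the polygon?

Apply the shoelace formula: 2A = Σ (x_i·y_{i+1} − x_{i+1}·y_i), indices taken mod 9.
Cross-terms: 39, 42, 15, 4, 13, 2, 12, 8, 20  ⇒  Σ = 155
Area = |Σ|/2 = 77.5.

77.5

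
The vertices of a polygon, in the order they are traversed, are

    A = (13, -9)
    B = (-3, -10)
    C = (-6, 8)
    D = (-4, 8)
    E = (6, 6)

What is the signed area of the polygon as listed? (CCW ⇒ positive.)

Apply the shoelace (surveyor's) formula: 2A = Σ (x_i·y_{i+1} − x_{i+1}·y_i), indices taken mod 5.
Σ = (-157) + (-84) + (-16) + (-72) + (-132) = -461
Signed area = Σ/2 = -230.5 (negative ⇒ clockwise traversal).

-230.5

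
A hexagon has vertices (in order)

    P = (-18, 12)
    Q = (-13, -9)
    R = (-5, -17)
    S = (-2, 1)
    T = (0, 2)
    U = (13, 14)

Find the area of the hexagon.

416.5

Apply the shoelace (surveyor's) formula: 2A = Σ (x_i·y_{i+1} − x_{i+1}·y_i), indices taken mod 6.
Σ = (318) + (176) + (-39) + (-4) + (-26) + (408) = 833
Area = |Σ|/2 = 416.5.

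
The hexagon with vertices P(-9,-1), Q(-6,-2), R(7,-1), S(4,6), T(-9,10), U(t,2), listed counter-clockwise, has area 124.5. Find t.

The doubled signed area Σ (x_i y_{i+1} − x_{i+1} y_i) is linear in t.
With t=0 it equals 172; the coefficient of t is -11 (from the two edges through U).
So -11·t + 172 = 2·124.5 = 249 ⇒ t = -7.

-7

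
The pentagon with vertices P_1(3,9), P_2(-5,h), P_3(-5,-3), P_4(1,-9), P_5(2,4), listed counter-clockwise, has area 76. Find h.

2

The doubled signed area Σ (x_i y_{i+1} − x_{i+1} y_i) is linear in h.
With h=0 it equals 136; the coefficient of h is 8 (from the two edges through P_2).
So 8·h + 136 = 2·76 = 152 ⇒ h = 2.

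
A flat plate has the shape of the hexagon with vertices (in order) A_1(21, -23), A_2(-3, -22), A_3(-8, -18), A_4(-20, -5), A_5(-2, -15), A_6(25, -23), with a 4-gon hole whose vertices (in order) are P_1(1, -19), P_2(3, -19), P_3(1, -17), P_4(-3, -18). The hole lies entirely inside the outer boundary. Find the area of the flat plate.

Outer boundary:
Σ = (-531) + (-122) + (-320) + (290) + (421) + (-92) = -354
Area = |Σ|/2 = 177.
Hole:
Cross-terms: 38, -32, -69, 75  ⇒  Σ = 12
Area = |Σ|/2 = 6.
Net area = 177 − 6 = 171.

171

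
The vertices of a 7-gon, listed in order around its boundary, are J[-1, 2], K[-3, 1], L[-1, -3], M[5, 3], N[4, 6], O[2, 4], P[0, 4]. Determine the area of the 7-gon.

J→K: (-1)(1) − (-3)(2) = 5
K→L: (-3)(-3) − (-1)(1) = 10
L→M: (-1)(3) − (5)(-3) = 12
M→N: (5)(6) − (4)(3) = 18
N→O: (4)(4) − (2)(6) = 4
O→P: (2)(4) − (0)(4) = 8
P→J: (0)(2) − (-1)(4) = 4
Σ = 61
Area = |Σ|/2 = 30.5.

30.5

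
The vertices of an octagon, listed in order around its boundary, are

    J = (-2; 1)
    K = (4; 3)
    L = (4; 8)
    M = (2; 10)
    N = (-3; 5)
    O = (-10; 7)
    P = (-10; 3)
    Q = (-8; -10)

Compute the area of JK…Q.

119.5

Σ = (-10) + (20) + (24) + (40) + (29) + (40) + (124) + (-28) = 239
Area = |Σ|/2 = 119.5.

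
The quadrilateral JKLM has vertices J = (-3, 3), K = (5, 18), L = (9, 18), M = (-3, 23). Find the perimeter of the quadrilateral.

54

|JK| = √((8)² + (15)²) = √289 = 17
|KL| = √((4)² + (0)²) = √16 = 4
|LM| = √((-12)² + (5)²) = √169 = 13
|MJ| = √((0)² + (-20)²) = √400 = 20
Perimeter = 17 + 4 + 13 + 20 = 54.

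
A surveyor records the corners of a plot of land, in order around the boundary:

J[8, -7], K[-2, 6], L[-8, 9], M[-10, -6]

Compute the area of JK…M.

160

Cross-terms: 34, 30, 138, 118  ⇒  Σ = 320
Area = |Σ|/2 = 160.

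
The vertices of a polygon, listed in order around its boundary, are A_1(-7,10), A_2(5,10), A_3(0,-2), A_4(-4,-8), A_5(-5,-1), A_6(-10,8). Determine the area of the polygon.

134

Apply the surveyor's formula: 2A = Σ (x_i·y_{i+1} − x_{i+1}·y_i), indices taken mod 6.
Σ = (-120) + (-10) + (-8) + (-36) + (-50) + (-44) = -268
Area = |Σ|/2 = 134.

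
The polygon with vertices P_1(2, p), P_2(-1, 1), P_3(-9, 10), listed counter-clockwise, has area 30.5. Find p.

The doubled signed area Σ (x_i y_{i+1} − x_{i+1} y_i) is linear in p.
With p=0 it equals -19; the coefficient of p is -8 (from the two edges through P_1).
So -8·p + -19 = 2·30.5 = 61 ⇒ p = -10.

-10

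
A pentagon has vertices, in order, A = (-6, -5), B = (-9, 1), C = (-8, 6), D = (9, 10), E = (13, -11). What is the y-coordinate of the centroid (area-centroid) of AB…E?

-7/197

Apply Gauss's area formula. First the cross-terms c_i = x_i·y_{i+1} − x_{i+1}·y_i:
  -51, -46, -134, -229, -131  ⇒  2A = -591, A = -295.5.
Then Σ (y_i + y_{i+1})·c_i = 63, so ȳ = 63 / (6·(-295.5)) = -7/197.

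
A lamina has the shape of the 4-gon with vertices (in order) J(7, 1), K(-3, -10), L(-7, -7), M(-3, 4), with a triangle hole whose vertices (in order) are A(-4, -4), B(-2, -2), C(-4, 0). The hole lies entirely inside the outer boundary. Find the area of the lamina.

Outer boundary:
Apply the shoelace formula: 2A = Σ (x_i·y_{i+1} − x_{i+1}·y_i), indices taken mod 4.
J→K: (7)(-10) − (-3)(1) = -67
K→L: (-3)(-7) − (-7)(-10) = -49
L→M: (-7)(4) − (-3)(-7) = -49
M→J: (-3)(1) − (7)(4) = -31
Σ = -196
Area = |Σ|/2 = 98.
Hole:
Apply Gauss's area formula: 2A = Σ (x_i·y_{i+1} − x_{i+1}·y_i), indices taken mod 3.
Cross-terms: 0, -8, 16  ⇒  Σ = 8
Area = |Σ|/2 = 4.
Net area = 98 − 4 = 94.

94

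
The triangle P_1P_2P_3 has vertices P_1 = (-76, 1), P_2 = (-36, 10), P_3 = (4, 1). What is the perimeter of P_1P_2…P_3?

|P_1P_2| = √((40)² + (9)²) = √1681 = 41
|P_2P_3| = √((40)² + (-9)²) = √1681 = 41
|P_3P_1| = √((-80)² + (0)²) = √6400 = 80
Perimeter = 41 + 41 + 80 = 162.

162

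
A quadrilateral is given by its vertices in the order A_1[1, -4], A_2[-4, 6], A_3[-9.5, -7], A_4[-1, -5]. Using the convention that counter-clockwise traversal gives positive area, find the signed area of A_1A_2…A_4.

Apply the surveyor's formula: 2A = Σ (x_i·y_{i+1} − x_{i+1}·y_i), indices taken mod 4.
Cross-terms: -10, 85, 40.5, 9  ⇒  Σ = 124.5
Signed area = Σ/2 = 62.25 (positive ⇒ counter-clockwise traversal).

62.25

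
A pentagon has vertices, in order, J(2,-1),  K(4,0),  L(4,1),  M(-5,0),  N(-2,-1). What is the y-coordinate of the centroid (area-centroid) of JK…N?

Apply the shoelace formula. First the cross-terms c_i = x_i·y_{i+1} − x_{i+1}·y_i:
  4, 4, 5, 5, 4  ⇒  2A = 22, A = 11.
Then Σ (y_i + y_{i+1})·c_i = -8, so ȳ = -8 / (6·11) = -4/33.

-4/33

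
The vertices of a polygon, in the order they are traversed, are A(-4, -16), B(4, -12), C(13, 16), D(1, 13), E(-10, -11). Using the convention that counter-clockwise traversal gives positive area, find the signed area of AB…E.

Apply the shoelace formula: 2A = Σ (x_i·y_{i+1} − x_{i+1}·y_i), indices taken mod 5.
Σ = (112) + (220) + (153) + (119) + (116) = 720
Signed area = Σ/2 = 360 (positive ⇒ counter-clockwise traversal).

360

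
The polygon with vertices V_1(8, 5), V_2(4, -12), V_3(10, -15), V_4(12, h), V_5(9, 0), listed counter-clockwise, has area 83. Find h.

Write out the shoelace sum; only the two edges meeting at V_4 involve h:
2·Area = [(10·h − 12·(-15)) + (12·0 − 9·h)] + -11
       = 1·h + 169 = 166
⇒ h = -3.

-3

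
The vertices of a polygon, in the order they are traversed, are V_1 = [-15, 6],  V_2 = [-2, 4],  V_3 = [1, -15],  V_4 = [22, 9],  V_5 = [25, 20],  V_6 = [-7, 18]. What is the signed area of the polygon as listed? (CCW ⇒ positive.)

675

V_1→V_2: (-15)(4) − (-2)(6) = -48
V_2→V_3: (-2)(-15) − (1)(4) = 26
V_3→V_4: (1)(9) − (22)(-15) = 339
V_4→V_5: (22)(20) − (25)(9) = 215
V_5→V_6: (25)(18) − (-7)(20) = 590
V_6→V_1: (-7)(6) − (-15)(18) = 228
Σ = 1350
Signed area = Σ/2 = 675 (positive ⇒ counter-clockwise traversal).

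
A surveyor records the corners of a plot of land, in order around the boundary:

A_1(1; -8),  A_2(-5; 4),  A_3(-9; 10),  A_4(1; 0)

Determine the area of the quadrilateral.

Σ = (-36) + (-14) + (-10) + (-8) = -68
Area = |Σ|/2 = 34.

34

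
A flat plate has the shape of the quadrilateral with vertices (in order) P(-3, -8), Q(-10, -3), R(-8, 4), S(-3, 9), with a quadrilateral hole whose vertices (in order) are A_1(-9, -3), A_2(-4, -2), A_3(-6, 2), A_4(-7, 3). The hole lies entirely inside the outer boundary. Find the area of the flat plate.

57

Outer boundary:
Apply the shoelace formula: 2A = Σ (x_i·y_{i+1} − x_{i+1}·y_i), indices taken mod 4.
Cross-terms: -71, -64, -60, 51  ⇒  Σ = -144
Area = |Σ|/2 = 72.
Hole:
A_1→A_2: (-9)(-2) − (-4)(-3) = 6
A_2→A_3: (-4)(2) − (-6)(-2) = -20
A_3→A_4: (-6)(3) − (-7)(2) = -4
A_4→A_1: (-7)(-3) − (-9)(3) = 48
Σ = 30
Area = |Σ|/2 = 15.
Net area = 72 − 15 = 57.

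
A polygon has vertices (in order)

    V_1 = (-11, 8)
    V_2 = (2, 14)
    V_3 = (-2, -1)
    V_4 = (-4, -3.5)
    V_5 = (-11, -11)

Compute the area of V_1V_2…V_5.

Apply the shoelace formula: 2A = Σ (x_i·y_{i+1} − x_{i+1}·y_i), indices taken mod 5.
Σ = (-170) + (26) + (3) + (5.5) + (-209) = -344.5
Area = |Σ|/2 = 172.25.

172.25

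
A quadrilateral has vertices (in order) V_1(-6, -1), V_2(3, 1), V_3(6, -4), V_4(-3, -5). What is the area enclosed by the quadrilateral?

Σ = (-3) + (-18) + (-42) + (-27) = -90
Area = |Σ|/2 = 45.

45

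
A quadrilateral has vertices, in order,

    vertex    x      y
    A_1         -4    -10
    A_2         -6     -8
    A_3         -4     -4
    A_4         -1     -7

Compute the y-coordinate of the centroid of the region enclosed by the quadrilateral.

-107/15

Apply the shoelace formula. First the cross-terms c_i = x_i·y_{i+1} − x_{i+1}·y_i:
  -28, -8, 24, -18  ⇒  2A = -30, A = -15.
Then Σ (y_i + y_{i+1})·c_i = 642, so ȳ = 642 / (6·(-15)) = -107/15.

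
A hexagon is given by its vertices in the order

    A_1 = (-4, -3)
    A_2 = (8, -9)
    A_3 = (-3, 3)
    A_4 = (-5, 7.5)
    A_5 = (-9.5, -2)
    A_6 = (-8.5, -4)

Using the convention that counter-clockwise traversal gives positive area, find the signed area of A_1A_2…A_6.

80.625

Cross-terms: 60, -3, -7.5, 81.25, 21, 9.5  ⇒  Σ = 161.25
Signed area = Σ/2 = 80.625 (positive ⇒ counter-clockwise traversal).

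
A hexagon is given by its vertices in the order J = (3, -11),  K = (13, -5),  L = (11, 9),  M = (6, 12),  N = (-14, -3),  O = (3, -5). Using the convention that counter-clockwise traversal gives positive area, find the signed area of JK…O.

Σ = (128) + (172) + (78) + (150) + (79) + (-18) = 589
Signed area = Σ/2 = 294.5 (positive ⇒ counter-clockwise traversal).

294.5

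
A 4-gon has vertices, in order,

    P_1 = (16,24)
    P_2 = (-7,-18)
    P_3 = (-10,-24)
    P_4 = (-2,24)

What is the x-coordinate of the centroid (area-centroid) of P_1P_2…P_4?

289/213

Apply the surveyor's formula. First the cross-terms c_i = x_i·y_{i+1} − x_{i+1}·y_i:
  -120, -12, -288, -432  ⇒  2A = -852, A = -426.
Then Σ (x_i + x_{i+1})·c_i = -3468, so x̄ = -3468 / (6·(-426)) = 289/213.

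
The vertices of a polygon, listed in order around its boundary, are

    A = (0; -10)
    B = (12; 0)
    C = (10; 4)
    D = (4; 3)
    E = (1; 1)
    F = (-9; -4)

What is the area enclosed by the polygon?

139

Σ = (120) + (48) + (14) + (1) + (5) + (90) = 278
Area = |Σ|/2 = 139.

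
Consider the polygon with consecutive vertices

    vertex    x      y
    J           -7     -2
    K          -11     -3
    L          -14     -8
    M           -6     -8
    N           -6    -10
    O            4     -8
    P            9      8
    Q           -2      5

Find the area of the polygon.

206.5

Σ = (-1) + (46) + (64) + (12) + (88) + (104) + (61) + (39) = 413
Area = |Σ|/2 = 206.5.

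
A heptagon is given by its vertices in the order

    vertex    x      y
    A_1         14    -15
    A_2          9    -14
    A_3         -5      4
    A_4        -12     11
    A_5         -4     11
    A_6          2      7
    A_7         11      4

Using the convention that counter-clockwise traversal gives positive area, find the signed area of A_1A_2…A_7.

Apply the shoelace (surveyor's) formula: 2A = Σ (x_i·y_{i+1} − x_{i+1}·y_i), indices taken mod 7.
Σ = (-61) + (-34) + (-7) + (-88) + (-50) + (-69) + (-221) = -530
Signed area = Σ/2 = -265 (negative ⇒ clockwise traversal).

-265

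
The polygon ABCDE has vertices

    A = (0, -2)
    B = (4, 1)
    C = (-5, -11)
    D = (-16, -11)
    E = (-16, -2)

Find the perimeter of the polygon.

56

|AB| = √((4)² + (3)²) = √25 = 5
|BC| = √((-9)² + (-12)²) = √225 = 15
|CD| = √((-11)² + (0)²) = √121 = 11
|DE| = √((0)² + (9)²) = √81 = 9
|EA| = √((16)² + (0)²) = √256 = 16
Perimeter = 5 + 15 + 11 + 9 + 16 = 56.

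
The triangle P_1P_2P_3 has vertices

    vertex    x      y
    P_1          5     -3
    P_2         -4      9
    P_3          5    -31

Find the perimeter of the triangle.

84

|P_1P_2| = √((-9)² + (12)²) = √225 = 15
|P_2P_3| = √((9)² + (-40)²) = √1681 = 41
|P_3P_1| = √((0)² + (28)²) = √784 = 28
Perimeter = 15 + 41 + 28 = 84.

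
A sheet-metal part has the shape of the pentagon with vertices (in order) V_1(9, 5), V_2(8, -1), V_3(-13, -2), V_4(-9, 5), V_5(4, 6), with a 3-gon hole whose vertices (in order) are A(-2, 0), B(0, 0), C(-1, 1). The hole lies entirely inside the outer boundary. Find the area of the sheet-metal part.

Outer boundary:
Apply Gauss's area formula: 2A = Σ (x_i·y_{i+1} − x_{i+1}·y_i), indices taken mod 5.
Σ = (-49) + (-29) + (-83) + (-74) + (-34) = -269
Area = |Σ|/2 = 134.5.
Hole:
Apply Gauss's area formula: 2A = Σ (x_i·y_{i+1} − x_{i+1}·y_i), indices taken mod 3.
Σ = (0) + (0) + (2) = 2
Area = |Σ|/2 = 1.
Net area = 134.5 − 1 = 133.5.

133.5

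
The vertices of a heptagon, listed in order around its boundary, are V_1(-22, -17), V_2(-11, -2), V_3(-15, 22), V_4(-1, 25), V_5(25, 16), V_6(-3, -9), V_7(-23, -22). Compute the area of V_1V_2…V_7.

910

Apply the shoelace (surveyor's) formula: 2A = Σ (x_i·y_{i+1} − x_{i+1}·y_i), indices taken mod 7.
Σ = (-143) + (-272) + (-353) + (-641) + (-177) + (-141) + (-93) = -1820
Area = |Σ|/2 = 910.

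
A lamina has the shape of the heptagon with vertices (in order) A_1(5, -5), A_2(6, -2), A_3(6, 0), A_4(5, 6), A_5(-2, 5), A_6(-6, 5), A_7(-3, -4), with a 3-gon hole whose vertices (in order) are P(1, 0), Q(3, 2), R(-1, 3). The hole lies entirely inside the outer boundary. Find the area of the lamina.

Outer boundary:
Σ = (20) + (12) + (36) + (37) + (20) + (39) + (35) = 199
Area = |Σ|/2 = 99.5.
Hole:
Apply the surveyor's formula: 2A = Σ (x_i·y_{i+1} − x_{i+1}·y_i), indices taken mod 3.
P→Q: (1)(2) − (3)(0) = 2
Q→R: (3)(3) − (-1)(2) = 11
R→P: (-1)(0) − (1)(3) = -3
Σ = 10
Area = |Σ|/2 = 5.
Net area = 99.5 − 5 = 94.5.

94.5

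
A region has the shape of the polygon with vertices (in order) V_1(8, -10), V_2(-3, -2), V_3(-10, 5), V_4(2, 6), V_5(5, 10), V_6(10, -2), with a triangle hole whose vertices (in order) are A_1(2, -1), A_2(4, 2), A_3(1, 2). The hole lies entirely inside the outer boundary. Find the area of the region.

Outer boundary:
Apply Gauss's area formula: 2A = Σ (x_i·y_{i+1} − x_{i+1}·y_i), indices taken mod 6.
V_1→V_2: (8)(-2) − (-3)(-10) = -46
V_2→V_3: (-3)(5) − (-10)(-2) = -35
V_3→V_4: (-10)(6) − (2)(5) = -70
V_4→V_5: (2)(10) − (5)(6) = -10
V_5→V_6: (5)(-2) − (10)(10) = -110
V_6→V_1: (10)(-10) − (8)(-2) = -84
Σ = -355
Area = |Σ|/2 = 177.5.
Hole:
A_1→A_2: (2)(2) − (4)(-1) = 8
A_2→A_3: (4)(2) − (1)(2) = 6
A_3→A_1: (1)(-1) − (2)(2) = -5
Σ = 9
Area = |Σ|/2 = 4.5.
Net area = 177.5 − 4.5 = 173.

173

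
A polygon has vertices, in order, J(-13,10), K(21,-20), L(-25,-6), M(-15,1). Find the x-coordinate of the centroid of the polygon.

-105/23

Apply the surveyor's formula. First the cross-terms c_i = x_i·y_{i+1} − x_{i+1}·y_i:
  50, -626, -115, -137  ⇒  2A = -828, A = -414.
Then Σ (x_i + x_{i+1})·c_i = 11340, so x̄ = 11340 / (6·(-414)) = -105/23.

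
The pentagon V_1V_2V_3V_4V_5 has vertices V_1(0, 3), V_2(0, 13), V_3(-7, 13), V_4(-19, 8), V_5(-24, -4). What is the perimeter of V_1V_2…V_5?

68

|V_1V_2| = √((0)² + (10)²) = √100 = 10
|V_2V_3| = √((-7)² + (0)²) = √49 = 7
|V_3V_4| = √((-12)² + (-5)²) = √169 = 13
|V_4V_5| = √((-5)² + (-12)²) = √169 = 13
|V_5V_1| = √((24)² + (7)²) = √625 = 25
Perimeter = 10 + 7 + 13 + 13 + 25 = 68.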